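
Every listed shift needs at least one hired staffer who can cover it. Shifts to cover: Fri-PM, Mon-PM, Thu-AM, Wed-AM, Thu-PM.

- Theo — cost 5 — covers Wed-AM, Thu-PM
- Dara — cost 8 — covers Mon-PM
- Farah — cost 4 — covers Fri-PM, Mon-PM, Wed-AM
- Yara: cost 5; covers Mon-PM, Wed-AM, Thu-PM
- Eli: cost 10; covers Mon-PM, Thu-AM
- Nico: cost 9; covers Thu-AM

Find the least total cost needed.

This is an integer covering problem.
Choose Theo, Farah, and Nico: together they cover Fri-PM, Mon-PM, Thu-AM, Wed-AM, Thu-PM — every shift.
Total cost: 5 + 4 + 9 = 18.
No cover costs less than 18.

18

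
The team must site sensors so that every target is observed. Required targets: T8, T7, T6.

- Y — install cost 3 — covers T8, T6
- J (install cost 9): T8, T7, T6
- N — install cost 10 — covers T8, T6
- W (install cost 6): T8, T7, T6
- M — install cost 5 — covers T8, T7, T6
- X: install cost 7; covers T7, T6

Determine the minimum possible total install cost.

5

The greedy cost-per-new-target heuristic would pick Y and M for 8, but a cheaper cover exists.
M alone covers T8, T7, T6 — every target.
Total install cost: 5.
No cover costs less than 5.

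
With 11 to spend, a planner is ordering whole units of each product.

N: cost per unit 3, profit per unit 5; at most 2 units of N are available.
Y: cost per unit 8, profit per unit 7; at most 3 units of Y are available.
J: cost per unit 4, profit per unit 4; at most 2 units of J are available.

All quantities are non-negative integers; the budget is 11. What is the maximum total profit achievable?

1×N and 2×J: cost 11 ≤ 11, profit 1·5 + 2·4 = 13.
2×N and 1×J: cost 10 ≤ 11, profit 2·5 + 1·4 = 14.
Best is 14.

14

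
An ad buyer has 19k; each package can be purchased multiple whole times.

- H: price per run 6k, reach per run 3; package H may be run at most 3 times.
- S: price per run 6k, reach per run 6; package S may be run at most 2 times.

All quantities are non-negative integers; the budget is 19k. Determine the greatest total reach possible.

2×S: price 12 ≤ 19, reach 2·6 = 12.
1×H and 2×S: price 18 ≤ 19, reach 1·3 + 2·6 = 15.
Best is 15.

15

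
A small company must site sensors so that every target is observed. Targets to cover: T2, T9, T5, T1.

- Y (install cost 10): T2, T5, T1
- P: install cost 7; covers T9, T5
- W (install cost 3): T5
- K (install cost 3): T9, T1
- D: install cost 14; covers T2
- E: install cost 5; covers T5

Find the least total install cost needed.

13

The greedy cost-per-new-target heuristic would pick K, W, and Y for 16, but a cheaper cover exists.
Choose Y and K: together they cover T2, T9, T5, T1 — every target.
Total install cost: 10 + 3 = 13.
No cover costs less than 13.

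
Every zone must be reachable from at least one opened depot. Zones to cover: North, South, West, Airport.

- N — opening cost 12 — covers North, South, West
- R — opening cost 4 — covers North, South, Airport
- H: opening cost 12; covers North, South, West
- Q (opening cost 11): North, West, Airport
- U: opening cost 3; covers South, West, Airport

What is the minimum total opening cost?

Choose R and U: together they cover North, South, West, Airport — every zone.
Total opening cost: 4 + 3 = 7.

7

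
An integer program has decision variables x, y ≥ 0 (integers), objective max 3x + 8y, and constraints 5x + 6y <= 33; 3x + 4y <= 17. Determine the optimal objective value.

(x,y)=(0,4) is feasible, giving 32.
(x,y)=(1,3) is feasible, giving 27.
No feasible integer point exceeds 32.

32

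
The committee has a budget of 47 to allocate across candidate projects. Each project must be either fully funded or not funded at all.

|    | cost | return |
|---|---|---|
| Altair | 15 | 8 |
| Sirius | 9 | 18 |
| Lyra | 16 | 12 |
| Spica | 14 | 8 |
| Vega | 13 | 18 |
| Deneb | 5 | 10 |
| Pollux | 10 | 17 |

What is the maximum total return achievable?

63

Take Sirius, Vega, Deneb, and Pollux: cost 9 + 13 + 5 + 10 = 37 ≤ 47, return 18 + 18 + 10 + 17 = 63.
No other feasible combination does better.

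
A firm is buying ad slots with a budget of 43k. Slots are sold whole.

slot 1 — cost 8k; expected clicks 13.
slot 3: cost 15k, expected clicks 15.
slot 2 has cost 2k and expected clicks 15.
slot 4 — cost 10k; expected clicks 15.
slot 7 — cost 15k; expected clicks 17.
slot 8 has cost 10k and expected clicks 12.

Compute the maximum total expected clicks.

62

Take slot 3, slot 2, slot 4, and slot 7: cost 15 + 2 + 10 + 15 = 42 ≤ 43, expected clicks 15 + 15 + 15 + 17 = 62.
No other feasible combination does better.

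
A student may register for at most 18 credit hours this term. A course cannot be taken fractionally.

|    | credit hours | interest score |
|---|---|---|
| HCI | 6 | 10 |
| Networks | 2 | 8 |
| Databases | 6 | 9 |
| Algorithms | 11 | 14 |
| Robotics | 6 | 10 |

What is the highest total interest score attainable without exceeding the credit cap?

This is an integer program with binary decision variables.
HCI + Databases + Robotics: credit hours 6 + 6 + 6 = 18 ≤ 18, interest score 10 + 9 + 10 = 29.
HCI + Networks + Robotics: credit hours 6 + 2 + 6 = 14 ≤ 18, interest score 10 + 8 + 10 = 28.
HCI + Networks + Databases: credit hours 6 + 2 + 6 = 14 ≤ 18, interest score 10 + 8 + 9 = 27.
Best is HCI, Databases, and Robotics with total interest score 29.

29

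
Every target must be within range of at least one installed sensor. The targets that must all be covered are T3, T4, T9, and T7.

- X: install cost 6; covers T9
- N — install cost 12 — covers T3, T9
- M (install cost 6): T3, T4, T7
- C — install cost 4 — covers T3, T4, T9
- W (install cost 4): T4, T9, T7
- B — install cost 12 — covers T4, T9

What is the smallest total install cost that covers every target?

Choose C and W: together they cover T3, T4, T9, T7 — every target.
Total install cost: 4 + 4 = 8.
No cover costs less than 8.

8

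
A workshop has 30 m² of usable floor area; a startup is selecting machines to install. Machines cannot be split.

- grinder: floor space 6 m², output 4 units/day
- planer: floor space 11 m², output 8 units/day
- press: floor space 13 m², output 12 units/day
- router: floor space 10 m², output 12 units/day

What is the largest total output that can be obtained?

grinder + press + router: floor space 6 + 13 + 10 = 29 ≤ 30, output 4 + 12 + 12 = 28.
press + router: floor space 13 + 10 = 23 ≤ 30, output 12 + 12 = 24.
grinder + planer + router: floor space 6 + 11 + 10 = 27 ≤ 30, output 4 + 8 + 12 = 24.
Best is grinder, press, and router with total output 28.

28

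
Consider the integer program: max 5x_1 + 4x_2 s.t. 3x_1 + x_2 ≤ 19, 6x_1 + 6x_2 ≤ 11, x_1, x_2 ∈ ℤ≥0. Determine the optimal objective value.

The continuous relaxation peaks at (1.83, 0) with value 9.17; rounding to a feasible lattice point costs some objective.
(x_1,x_2)=(1,0): 3·1+1·0=3≤19, 6·1+6·0=6≤11, objective 5.
(x_1,x_2)=(0,1): 3·0+1·1=1≤19, 6·0+6·1=6≤11, objective 4.
(x_1,x_2)=(0,0): 3·0+1·0=0≤19, 6·0+6·0=0≤11, objective 0.
Maximum is 5 at (x_1,x_2)=(1,0).

5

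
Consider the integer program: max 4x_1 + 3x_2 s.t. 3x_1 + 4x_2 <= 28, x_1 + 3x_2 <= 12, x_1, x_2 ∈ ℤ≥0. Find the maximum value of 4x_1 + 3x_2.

(x_1,x_2)=(9,0) is feasible, giving 36.
(x_1,x_2)=(8,1) is feasible, giving 35.
(x_1,x_2)=(8,0) is feasible, giving 32.
No feasible integer point exceeds 36.

36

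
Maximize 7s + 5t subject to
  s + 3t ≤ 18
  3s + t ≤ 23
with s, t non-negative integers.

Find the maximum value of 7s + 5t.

(s,t)=(6,4) is feasible, giving 62.
(s,t)=(7,2) is feasible, giving 59.
(s,t)=(6,3) is feasible, giving 57.
The best lattice point is (6,4), giving 62.

62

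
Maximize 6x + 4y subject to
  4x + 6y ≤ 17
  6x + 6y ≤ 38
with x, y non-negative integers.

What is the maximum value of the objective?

24

The continuous relaxation peaks at (4.25, 0) with value 25.50; rounding to a feasible lattice point costs some objective.
(x,y)=(4,0): 4·4+6·0=16≤17, 6·4+6·0=24≤38, objective 24.
(x,y)=(3,0): 4·3+6·0=12≤17, 6·3+6·0=18≤38, objective 18.
No feasible integer point exceeds 24.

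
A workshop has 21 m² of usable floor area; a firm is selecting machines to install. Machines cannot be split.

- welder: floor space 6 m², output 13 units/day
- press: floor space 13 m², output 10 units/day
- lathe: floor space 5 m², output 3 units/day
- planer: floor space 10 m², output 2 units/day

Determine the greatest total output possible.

Allowing fractional choices, the relaxed optimum would be about 24.2, but machines are indivisible.
welder + lathe + planer: floor space 6 + 5 + 10 = 21 ≤ 21, output 13 + 3 + 2 = 18.
welder + lathe: floor space 6 + 5 = 11 ≤ 21, output 13 + 3 = 16.
welder + press: floor space 6 + 13 = 19 ≤ 21, output 13 + 10 = 23.
Best is welder and press with total output 23.

23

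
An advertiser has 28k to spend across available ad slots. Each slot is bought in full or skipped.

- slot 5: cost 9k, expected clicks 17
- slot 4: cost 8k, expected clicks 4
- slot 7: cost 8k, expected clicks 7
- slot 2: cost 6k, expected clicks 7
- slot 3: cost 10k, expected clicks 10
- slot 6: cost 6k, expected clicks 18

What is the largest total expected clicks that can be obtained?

slot 5 + slot 7 + slot 6: cost 9 + 8 + 6 = 23 ≤ 28, expected clicks 17 + 7 + 18 = 42.
slot 5 + slot 2 + slot 6: cost 9 + 6 + 6 = 21 ≤ 28, expected clicks 17 + 7 + 18 = 42.
slot 5 + slot 3 + slot 6: cost 9 + 10 + 6 = 25 ≤ 28, expected clicks 17 + 10 + 18 = 45.
Best is slot 5, slot 3, and slot 6 with total expected clicks 45.

45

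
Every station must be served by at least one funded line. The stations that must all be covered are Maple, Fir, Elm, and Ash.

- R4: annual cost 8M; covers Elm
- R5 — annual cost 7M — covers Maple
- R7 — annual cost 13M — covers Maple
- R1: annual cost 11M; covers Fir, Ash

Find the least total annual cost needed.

This is a weighted set-cover instance.
Choose R4, R5, and R1: together they cover Maple, Fir, Elm, Ash — every station.
Total annual cost: 8 + 7 + 11 = 26.
No cover costs less than 26.

26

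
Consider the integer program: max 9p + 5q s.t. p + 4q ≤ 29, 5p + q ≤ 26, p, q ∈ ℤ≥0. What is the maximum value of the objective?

66

Relaxing integrality, the LP optimum is 66.84 at (p,q) = (3.95, 6.26), which is not an integer point.
(p,q)=(4,6): 1·4+4·6=28≤29, 5·4+1·6=26≤26, objective 66.
(p,q)=(4,5): 1·4+4·5=24≤29, 5·4+1·5=25≤26, objective 61.
No feasible integer point exceeds 66.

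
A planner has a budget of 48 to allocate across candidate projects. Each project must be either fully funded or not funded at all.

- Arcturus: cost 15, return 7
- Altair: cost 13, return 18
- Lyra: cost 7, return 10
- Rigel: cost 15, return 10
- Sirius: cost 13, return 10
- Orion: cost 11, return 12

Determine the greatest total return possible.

Take Altair, Lyra, Sirius, and Orion: cost 13 + 7 + 13 + 11 = 44 ≤ 48, return 18 + 10 + 10 + 12 = 50.
No feasible combination exceeds this.

50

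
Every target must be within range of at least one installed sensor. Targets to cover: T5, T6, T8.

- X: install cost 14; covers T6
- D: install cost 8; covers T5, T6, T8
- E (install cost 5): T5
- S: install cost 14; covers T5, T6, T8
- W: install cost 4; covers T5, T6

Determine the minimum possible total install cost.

8

This is a weighted set-cover instance.
The greedy cost-per-new-target heuristic would pick W and D for 12, but a cheaper cover exists.
D alone covers T5, T6, T8 — every target.
Total install cost: 8.
No cover costs less than 8.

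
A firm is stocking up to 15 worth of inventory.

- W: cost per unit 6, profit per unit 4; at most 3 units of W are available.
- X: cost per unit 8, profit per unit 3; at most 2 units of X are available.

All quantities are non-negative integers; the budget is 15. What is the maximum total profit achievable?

This is a bounded integer knapsack.
W has the best ratio (4/6); taking only W gives at most 2×4 = 8 (stopped by the cost limit).
Optimal: 2×W: cost 12 ≤ 15, profit 2·4 = 8.

8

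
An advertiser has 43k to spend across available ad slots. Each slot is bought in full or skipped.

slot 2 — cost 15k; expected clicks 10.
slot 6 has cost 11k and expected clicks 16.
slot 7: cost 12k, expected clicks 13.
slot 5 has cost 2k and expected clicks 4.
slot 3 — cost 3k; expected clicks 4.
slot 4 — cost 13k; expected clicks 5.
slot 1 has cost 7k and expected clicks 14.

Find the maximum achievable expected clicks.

51

Treat it as a binary knapsack problem.
slot 6 + slot 7 + slot 5 + slot 3 + slot 1: cost 11 + 12 + 2 + 3 + 7 = 35 ≤ 43, expected clicks 16 + 13 + 4 + 4 + 14 = 51.
slot 6 + slot 7 + slot 4 + slot 1: cost 11 + 12 + 13 + 7 = 43 ≤ 43, expected clicks 16 + 13 + 5 + 14 = 48.
slot 2 + slot 6 + slot 5 + slot 3 + slot 1: cost 15 + 11 + 2 + 3 + 7 = 38 ≤ 43, expected clicks 10 + 16 + 4 + 4 + 14 = 48.
Best is slot 6, slot 7, slot 5, slot 3, and slot 1 with total expected clicks 51.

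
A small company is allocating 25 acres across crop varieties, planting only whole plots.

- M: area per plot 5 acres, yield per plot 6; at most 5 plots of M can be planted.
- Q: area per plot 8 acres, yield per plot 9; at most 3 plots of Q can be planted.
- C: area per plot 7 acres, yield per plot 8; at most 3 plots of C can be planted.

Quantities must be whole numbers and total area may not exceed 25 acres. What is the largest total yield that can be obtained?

This is a bounded integer knapsack.
2×M, 1×Q, and 1×C: area 25 ≤ 25, yield 2·6 + 1·9 + 1·8 = 29.
5×M: area 25 ≤ 25, yield 5·6 = 30.
Best is 30.

30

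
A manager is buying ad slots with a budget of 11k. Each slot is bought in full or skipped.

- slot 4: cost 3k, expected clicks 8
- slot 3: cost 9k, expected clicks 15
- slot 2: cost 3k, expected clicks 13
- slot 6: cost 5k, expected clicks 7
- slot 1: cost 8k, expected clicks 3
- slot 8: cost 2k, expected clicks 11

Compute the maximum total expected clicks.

This is a 0-1 knapsack instance.
Allowing fractional choices, the relaxed optimum would be about 37.0, but ad slots are indivisible.
slot 2 + slot 6 + slot 8: cost 3 + 5 + 2 = 10 ≤ 11, expected clicks 13 + 7 + 11 = 31.
slot 4 + slot 2 + slot 6: cost 3 + 3 + 5 = 11 ≤ 11, expected clicks 8 + 13 + 7 = 28.
slot 4 + slot 2 + slot 8: cost 3 + 3 + 2 = 8 ≤ 11, expected clicks 8 + 13 + 11 = 32.
Best is slot 4, slot 2, and slot 8 with total expected clicks 32.

32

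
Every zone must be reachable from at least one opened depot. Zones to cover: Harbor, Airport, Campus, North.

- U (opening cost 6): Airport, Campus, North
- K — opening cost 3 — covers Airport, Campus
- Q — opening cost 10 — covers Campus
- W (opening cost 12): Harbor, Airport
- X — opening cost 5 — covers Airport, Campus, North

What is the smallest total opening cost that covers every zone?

17

The greedy cost-per-new-zone heuristic would pick K, X, and W for 20, but a cheaper cover exists.
Choose W and X: together they cover Harbor, Airport, Campus, North — every zone.
Total opening cost: 12 + 5 = 17.
No cover costs less than 17.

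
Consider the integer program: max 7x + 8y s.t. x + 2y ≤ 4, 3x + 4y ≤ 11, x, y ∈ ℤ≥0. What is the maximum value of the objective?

22

(x,y)=(2,1): 1·2+2·1=4≤4, 3·2+4·1=10≤11, objective 22.
(x,y)=(3,0): 1·3+2·0=3≤4, 3·3+4·0=9≤11, objective 21.
No feasible integer point exceeds 22.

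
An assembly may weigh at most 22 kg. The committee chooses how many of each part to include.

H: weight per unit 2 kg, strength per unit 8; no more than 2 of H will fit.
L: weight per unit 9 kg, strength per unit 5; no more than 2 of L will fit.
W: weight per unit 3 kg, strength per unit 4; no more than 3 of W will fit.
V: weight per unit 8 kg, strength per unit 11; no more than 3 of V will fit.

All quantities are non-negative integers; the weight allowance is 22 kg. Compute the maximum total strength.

39

Take 2×H, 3×W, and 1×V: weight 21 ≤ 22, strength 2·8 + 3·4 + 1·11 = 39.
H has the best ratio (8/2) and is taken to its limit of 2; remaining capacity is filled optimally with the others.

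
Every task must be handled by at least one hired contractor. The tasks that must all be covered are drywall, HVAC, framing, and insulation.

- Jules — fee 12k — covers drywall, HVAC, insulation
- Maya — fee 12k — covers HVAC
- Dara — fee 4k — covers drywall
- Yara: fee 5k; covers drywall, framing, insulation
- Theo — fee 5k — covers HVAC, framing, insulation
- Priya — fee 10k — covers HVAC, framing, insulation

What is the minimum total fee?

The greedy cost-per-new-task heuristic would pick Yara and Theo for 10, but a cheaper cover exists.
Choose Dara and Theo: together they cover drywall, HVAC, framing, insulation — every task.
Total fee: 4 + 5 = 9.
No cover costs less than 9.

9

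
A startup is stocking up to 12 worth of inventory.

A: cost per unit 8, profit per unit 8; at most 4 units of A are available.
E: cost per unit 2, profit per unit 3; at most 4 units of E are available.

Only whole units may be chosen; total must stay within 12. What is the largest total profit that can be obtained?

14

This is a bounded integer knapsack.
Take 1×A and 2×E: cost 12 ≤ 12, profit 1·8 + 2·3 = 14.
No other integer combination yields more.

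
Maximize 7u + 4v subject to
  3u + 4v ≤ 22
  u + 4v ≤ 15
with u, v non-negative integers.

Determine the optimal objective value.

49

(u,v)=(7,0): 3·7+4·0=21≤22, 1·7+4·0=7≤15, objective 49.
(u,v)=(6,1): 3·6+4·1=22≤22, 1·6+4·1=10≤15, objective 46.
(u,v)=(6,0): 3·6+4·0=18≤22, 1·6+4·0=6≤15, objective 42.
Maximum is 49 at (u,v)=(7,0).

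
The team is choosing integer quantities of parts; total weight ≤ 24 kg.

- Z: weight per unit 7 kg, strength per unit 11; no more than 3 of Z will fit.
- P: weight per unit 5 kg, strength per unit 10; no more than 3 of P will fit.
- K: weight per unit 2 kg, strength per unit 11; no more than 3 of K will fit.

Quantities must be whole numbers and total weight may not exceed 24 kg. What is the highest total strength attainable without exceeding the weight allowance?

64

Take 1×Z, 2×P, and 3×K: weight 23 ≤ 24, strength 1·11 + 2·10 + 3·11 = 64.
K has the best ratio (11/2) and is taken to its limit of 3; remaining capacity is filled optimally with the others.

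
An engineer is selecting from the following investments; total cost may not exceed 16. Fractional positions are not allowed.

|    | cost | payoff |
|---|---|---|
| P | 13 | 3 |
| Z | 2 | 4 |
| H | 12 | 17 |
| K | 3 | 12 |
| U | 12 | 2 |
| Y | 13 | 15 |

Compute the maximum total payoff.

Allowing fractional choices, the relaxed optimum would be about 31.6, but investments are indivisible.
H + K: cost 12 + 3 = 15 ≤ 16, payoff 17 + 12 = 29.
K + Y: cost 3 + 13 = 16 ≤ 16, payoff 12 + 15 = 27.
Best is H and K with total payoff 29.

29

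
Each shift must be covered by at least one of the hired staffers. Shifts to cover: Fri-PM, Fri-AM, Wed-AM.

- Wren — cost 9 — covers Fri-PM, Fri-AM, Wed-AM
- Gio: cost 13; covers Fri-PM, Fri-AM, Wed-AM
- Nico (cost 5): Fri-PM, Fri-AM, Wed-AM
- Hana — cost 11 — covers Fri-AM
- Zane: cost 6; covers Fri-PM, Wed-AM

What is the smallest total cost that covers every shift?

Nico alone covers Fri-PM, Fri-AM, Wed-AM — every shift.
Total cost: 5.

5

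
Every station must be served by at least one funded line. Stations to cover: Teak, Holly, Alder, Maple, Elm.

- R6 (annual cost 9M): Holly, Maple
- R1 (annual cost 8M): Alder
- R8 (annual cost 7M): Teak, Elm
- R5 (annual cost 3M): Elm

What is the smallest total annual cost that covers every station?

24

The greedy cost-per-new-station heuristic would pick R5, R6, R8, and R1 for 27, but a cheaper cover exists.
Choose R6, R1, and R8: together they cover Teak, Holly, Alder, Maple, Elm — every station.
Total annual cost: 9 + 8 + 7 = 24.
No cover costs less than 24.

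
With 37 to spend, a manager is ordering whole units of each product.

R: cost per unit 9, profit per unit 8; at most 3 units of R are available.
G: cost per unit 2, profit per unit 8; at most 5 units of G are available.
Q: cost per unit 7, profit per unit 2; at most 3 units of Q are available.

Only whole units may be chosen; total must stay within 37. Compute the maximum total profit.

64

G has the best ratio (8/2); taking only G gives at most 5×8 = 40 (stopped by the supply cap of 5).
Mixing does better — 3×R and 5×G: cost 37 ≤ 37, profit 3·8 + 5·8 = 64.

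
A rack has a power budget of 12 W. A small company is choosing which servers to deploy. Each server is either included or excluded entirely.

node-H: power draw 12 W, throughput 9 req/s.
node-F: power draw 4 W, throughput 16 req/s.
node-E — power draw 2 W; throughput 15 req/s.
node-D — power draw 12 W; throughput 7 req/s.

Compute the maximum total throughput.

31

Allowing fractional choices, the relaxed optimum would be about 35.5, but servers are indivisible.
node-F: power draw 4 ≤ 12, throughput 16.
node-E: power draw 2 ≤ 12, throughput 15.
node-F + node-E: power draw 4 + 2 = 6 ≤ 12, throughput 16 + 15 = 31.
Best is node-F and node-E with total throughput 31.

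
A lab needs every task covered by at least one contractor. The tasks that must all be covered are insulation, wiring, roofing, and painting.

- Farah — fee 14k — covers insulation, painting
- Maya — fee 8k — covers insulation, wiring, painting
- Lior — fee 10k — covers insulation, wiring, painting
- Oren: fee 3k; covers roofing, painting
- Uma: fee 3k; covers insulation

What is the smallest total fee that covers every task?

11

This is a weighted set-cover instance.
The greedy cost-per-new-task heuristic would pick Oren, Uma, and Maya for 14, but a cheaper cover exists.
Choose Maya and Oren: together they cover insulation, wiring, roofing, painting — every task.
Total fee: 8 + 3 = 11.
No cover costs less than 11.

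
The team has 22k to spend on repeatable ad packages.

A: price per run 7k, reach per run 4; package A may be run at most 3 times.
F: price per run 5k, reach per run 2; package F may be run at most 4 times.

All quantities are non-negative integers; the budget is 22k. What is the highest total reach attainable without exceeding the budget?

12

This is a bounded integer knapsack.
A has the best ratio (4/7); taking only A gives at most 3×4 = 12 (stopped by the price limit).
Optimal: 3×A: price 21 ≤ 22, reach 3·4 = 12.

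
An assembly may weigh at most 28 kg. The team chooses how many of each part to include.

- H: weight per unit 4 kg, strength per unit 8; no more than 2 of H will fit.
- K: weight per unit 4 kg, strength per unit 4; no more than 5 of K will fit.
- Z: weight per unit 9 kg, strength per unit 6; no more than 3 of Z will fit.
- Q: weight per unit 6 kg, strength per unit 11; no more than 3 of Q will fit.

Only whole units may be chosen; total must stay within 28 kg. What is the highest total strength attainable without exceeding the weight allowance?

49

2×H, 2×K, and 2×Q: weight 28 ≤ 28, strength 2·8 + 2·4 + 2·11 = 46.
2×H and 3×Q: weight 26 ≤ 28, strength 2·8 + 3·11 = 49.
Best is 49.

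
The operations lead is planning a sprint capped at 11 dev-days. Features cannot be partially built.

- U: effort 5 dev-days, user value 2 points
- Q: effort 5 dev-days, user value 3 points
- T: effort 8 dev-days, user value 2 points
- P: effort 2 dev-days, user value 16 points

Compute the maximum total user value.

19

Take Q and P: effort 5 + 2 = 7 ≤ 11, user value 3 + 16 = 19.
No other feasible combination does better.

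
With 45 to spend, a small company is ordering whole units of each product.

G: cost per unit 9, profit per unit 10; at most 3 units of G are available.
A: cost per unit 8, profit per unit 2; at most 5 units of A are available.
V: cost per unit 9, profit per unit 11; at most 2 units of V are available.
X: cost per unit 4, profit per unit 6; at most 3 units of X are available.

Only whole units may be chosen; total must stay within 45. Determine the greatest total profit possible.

54

3×G, 1×V, and 2×X: cost 44 ≤ 45, profit 3·10 + 1·11 + 2·6 = 53.
2×G, 2×V, and 2×X: cost 44 ≤ 45, profit 2·10 + 2·11 + 2·6 = 54.
Best is 54.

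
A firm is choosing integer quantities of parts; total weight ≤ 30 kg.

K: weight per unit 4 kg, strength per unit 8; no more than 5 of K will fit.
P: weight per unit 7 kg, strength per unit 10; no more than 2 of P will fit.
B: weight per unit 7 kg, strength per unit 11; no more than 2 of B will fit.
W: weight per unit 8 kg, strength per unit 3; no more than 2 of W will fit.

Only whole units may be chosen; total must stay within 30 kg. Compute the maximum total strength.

K has the best ratio (8/4); taking only K gives at most 5×8 = 40 (stopped by the supply cap of 5).
Mixing does better — 4×K and 2×B: weight 30 ≤ 30, strength 4·8 + 2·11 = 54.

54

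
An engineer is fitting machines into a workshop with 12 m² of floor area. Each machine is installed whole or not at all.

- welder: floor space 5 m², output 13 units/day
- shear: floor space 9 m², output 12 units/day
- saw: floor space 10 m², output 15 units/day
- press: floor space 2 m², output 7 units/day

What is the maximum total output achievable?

Take saw and press: floor space 10 + 2 = 12 ≤ 12, output 15 + 7 = 22.
No other feasible combination does better.

22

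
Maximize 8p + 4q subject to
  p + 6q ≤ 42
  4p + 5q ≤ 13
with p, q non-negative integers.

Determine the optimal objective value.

Relaxing integrality, the LP optimum is 26.00 at (p,q) = (3.25, 0), which is not an integer point.
(p,q)=(3,0): 1·3+6·0=3≤42, 4·3+5·0=12≤13, objective 24.
(p,q)=(2,1): 1·2+6·1=8≤42, 4·2+5·1=13≤13, objective 20.
(p,q)=(2,0): 1·2+6·0=2≤42, 4·2+5·0=8≤13, objective 16.
The best lattice point is (3,0), giving 24.

24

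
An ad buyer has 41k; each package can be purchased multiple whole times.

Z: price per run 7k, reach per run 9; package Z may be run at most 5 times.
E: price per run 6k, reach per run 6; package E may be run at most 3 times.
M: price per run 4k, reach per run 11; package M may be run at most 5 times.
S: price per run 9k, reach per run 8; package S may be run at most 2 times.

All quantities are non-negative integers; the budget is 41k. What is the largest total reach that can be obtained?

82

2×Z, 1×E, and 5×M: price 40 ≤ 41, reach 2·9 + 1·6 + 5·11 = 79.
3×Z and 5×M: price 41 ≤ 41, reach 3·9 + 5·11 = 82.
Best is 82.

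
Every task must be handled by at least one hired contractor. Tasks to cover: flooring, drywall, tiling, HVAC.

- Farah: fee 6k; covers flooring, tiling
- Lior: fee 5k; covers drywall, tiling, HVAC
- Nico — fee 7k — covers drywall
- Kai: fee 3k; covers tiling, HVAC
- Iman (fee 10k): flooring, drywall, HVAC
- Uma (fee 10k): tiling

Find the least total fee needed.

This is a weighted set-cover instance.
The greedy cost-per-new-task heuristic would pick Kai, Lior, and Farah for 14, but a cheaper cover exists.
Choose Farah and Lior: together they cover flooring, drywall, tiling, HVAC — every task.
Total fee: 6 + 5 = 11.
No cover costs less than 11.

11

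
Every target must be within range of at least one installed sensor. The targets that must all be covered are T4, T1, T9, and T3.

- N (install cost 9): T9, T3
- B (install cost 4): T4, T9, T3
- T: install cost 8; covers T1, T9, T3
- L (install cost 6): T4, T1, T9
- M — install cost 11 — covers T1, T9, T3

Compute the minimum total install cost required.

10

Choose B and L: together they cover T4, T1, T9, T3 — every target.
Total install cost: 4 + 6 = 10.
No cover costs less than 10.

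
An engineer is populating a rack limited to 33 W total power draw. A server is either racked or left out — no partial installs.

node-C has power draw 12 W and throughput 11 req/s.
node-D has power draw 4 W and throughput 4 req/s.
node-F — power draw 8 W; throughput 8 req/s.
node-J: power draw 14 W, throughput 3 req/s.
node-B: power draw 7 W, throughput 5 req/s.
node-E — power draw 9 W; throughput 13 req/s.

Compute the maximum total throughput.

Take node-C, node-D, node-F, and node-E: power draw 12 + 4 + 8 + 9 = 33 ≤ 33, throughput 11 + 4 + 8 + 13 = 36.
No other feasible combination does better.

36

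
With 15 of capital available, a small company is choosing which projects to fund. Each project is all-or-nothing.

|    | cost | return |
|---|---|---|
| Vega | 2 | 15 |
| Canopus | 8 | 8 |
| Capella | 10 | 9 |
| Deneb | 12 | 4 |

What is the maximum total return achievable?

24

Vega + Deneb: cost 2 + 12 = 14 ≤ 15, return 15 + 4 = 19.
Vega + Canopus: cost 2 + 8 = 10 ≤ 15, return 15 + 8 = 23.
Vega + Capella: cost 2 + 10 = 12 ≤ 15, return 15 + 9 = 24.
Best is Vega and Capella with total return 24.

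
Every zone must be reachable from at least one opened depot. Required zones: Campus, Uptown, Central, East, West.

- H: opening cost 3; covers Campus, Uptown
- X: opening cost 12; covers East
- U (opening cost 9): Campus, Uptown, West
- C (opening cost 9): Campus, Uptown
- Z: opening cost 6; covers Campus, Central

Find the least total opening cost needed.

This is an integer covering problem.
The greedy cost-per-new-zone heuristic would pick H, Z, U, and X for 30, but a cheaper cover exists.
Choose X, U, and Z: together they cover Campus, Uptown, Central, East, West — every zone.
Total opening cost: 12 + 9 + 6 = 27.
No cover costs less than 27.

27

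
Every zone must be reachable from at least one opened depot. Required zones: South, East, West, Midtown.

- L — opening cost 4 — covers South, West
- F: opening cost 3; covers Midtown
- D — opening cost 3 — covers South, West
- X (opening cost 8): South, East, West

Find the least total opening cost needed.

11

This is a weighted set-cover instance.
The greedy cost-per-new-zone heuristic would pick D, F, and X for 14, but a cheaper cover exists.
Choose F and X: together they cover South, East, West, Midtown — every zone.
Total opening cost: 3 + 8 = 11.
No cover costs less than 11.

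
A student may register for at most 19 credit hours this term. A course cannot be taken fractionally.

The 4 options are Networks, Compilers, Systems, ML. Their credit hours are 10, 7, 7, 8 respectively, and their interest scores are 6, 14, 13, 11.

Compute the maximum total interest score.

27

Allowing fractional choices, the relaxed optimum would be about 33.9, but courses are indivisible.
Compilers + ML: credit hours 7 + 8 = 15 ≤ 19, interest score 14 + 11 = 25.
Systems + ML: credit hours 7 + 8 = 15 ≤ 19, interest score 13 + 11 = 24.
Compilers + Systems: credit hours 7 + 7 = 14 ≤ 19, interest score 14 + 13 = 27.
Best is Compilers and Systems with total interest score 27.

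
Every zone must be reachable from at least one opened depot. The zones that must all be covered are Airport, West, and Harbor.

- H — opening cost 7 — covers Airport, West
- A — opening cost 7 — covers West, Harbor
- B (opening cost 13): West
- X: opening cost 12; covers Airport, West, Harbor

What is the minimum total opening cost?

12

The greedy cost-per-new-zone heuristic would pick H and A for 14, but a cheaper cover exists.
X alone covers Airport, West, Harbor — every zone.
Total opening cost: 12.
No cover costs less than 12.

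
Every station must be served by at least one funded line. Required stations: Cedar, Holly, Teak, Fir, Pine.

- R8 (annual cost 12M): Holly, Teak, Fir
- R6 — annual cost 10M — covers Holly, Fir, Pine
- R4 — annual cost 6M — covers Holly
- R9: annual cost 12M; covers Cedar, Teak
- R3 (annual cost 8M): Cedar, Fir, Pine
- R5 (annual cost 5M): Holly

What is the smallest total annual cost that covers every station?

This is a weighted set-cover instance.
Choose R8 and R3: together they cover Cedar, Holly, Teak, Fir, Pine — every station.
Total annual cost: 12 + 8 = 20.

20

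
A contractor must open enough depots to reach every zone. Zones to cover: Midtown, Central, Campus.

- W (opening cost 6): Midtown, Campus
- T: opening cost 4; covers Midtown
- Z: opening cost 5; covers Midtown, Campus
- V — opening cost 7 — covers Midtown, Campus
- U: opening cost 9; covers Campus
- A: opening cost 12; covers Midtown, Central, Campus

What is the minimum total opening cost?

12

The greedy cost-per-new-zone heuristic would pick Z and A for 17, but a cheaper cover exists.
A alone covers Midtown, Central, Campus — every zone.
Total opening cost: 12.
No cover costs less than 12.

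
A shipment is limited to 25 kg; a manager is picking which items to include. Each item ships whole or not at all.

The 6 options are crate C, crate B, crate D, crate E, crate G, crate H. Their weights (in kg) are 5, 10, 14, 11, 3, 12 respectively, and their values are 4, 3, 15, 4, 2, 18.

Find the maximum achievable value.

Allowing fractional choices, the relaxed optimum would be about 31.9, but items are indivisible.
crate C + crate G + crate H: weight 5 + 3 + 12 = 20 ≤ 25, value 4 + 2 + 18 = 24.
crate B + crate G + crate H: weight 10 + 3 + 12 = 25 ≤ 25, value 3 + 2 + 18 = 23.
crate C + crate H: weight 5 + 12 = 17 ≤ 25, value 4 + 18 = 22.
Best is crate C, crate G, and crate H with total value 24.

24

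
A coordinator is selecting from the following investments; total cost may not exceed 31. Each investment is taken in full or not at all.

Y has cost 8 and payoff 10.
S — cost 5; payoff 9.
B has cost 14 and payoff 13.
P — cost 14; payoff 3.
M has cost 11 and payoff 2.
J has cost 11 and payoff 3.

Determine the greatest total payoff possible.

32

Take Y, S, and B: cost 8 + 5 + 14 = 27 ≤ 31, payoff 10 + 9 + 13 = 32.
No other feasible combination does better.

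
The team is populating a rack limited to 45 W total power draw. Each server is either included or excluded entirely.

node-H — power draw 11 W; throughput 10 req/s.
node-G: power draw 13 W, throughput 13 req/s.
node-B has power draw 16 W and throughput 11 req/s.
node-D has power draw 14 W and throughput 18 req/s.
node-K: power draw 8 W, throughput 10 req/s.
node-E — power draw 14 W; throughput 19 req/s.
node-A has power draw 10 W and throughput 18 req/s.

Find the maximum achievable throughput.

60

Take node-G, node-K, node-E, and node-A: power draw 13 + 8 + 14 + 10 = 45 ≤ 45, throughput 13 + 10 + 19 + 18 = 60.
No other feasible combination does better.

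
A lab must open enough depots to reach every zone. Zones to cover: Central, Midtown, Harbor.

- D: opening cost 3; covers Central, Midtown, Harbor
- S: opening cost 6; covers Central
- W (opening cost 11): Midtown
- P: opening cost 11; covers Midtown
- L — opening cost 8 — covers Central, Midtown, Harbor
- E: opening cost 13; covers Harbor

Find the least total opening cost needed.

D alone covers Central, Midtown, Harbor — every zone.
Total opening cost: 3.

3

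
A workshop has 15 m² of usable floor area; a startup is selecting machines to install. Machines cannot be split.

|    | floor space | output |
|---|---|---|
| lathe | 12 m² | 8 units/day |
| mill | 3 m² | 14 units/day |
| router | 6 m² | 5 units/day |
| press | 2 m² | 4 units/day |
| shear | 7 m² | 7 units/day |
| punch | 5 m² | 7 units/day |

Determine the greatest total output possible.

Allowing fractional choices, the relaxed optimum would be about 30.0, but machines are indivisible.
mill + press + punch: floor space 3 + 2 + 5 = 10 ≤ 15, output 14 + 4 + 7 = 25.
mill + shear + punch: floor space 3 + 7 + 5 = 15 ≤ 15, output 14 + 7 + 7 = 28.
mill + router + punch: floor space 3 + 6 + 5 = 14 ≤ 15, output 14 + 5 + 7 = 26.
Best is mill, shear, and punch with total output 28.

28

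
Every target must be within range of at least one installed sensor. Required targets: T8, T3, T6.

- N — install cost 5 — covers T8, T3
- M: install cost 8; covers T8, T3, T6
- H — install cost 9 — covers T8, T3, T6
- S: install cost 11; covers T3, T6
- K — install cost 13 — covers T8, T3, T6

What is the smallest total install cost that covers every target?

8

The greedy cost-per-new-target heuristic would pick N and M for 13, but a cheaper cover exists.
M alone covers T8, T3, T6 — every target.
Total install cost: 8.
No cover costs less than 8.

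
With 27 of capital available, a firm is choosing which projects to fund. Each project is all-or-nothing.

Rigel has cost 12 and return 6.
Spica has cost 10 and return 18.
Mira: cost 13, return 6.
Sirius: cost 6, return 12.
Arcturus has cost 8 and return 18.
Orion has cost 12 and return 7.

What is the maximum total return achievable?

This is an integer program with binary decision variables.
Allowing fractional choices, the relaxed optimum would be about 49.8, but projects are indivisible.
Spica + Sirius + Arcturus: cost 10 + 6 + 8 = 24 ≤ 27, return 18 + 12 + 18 = 48.
Sirius + Arcturus + Orion: cost 6 + 8 + 12 = 26 ≤ 27, return 12 + 18 + 7 = 37.
Best is Spica, Sirius, and Arcturus with total return 48.

48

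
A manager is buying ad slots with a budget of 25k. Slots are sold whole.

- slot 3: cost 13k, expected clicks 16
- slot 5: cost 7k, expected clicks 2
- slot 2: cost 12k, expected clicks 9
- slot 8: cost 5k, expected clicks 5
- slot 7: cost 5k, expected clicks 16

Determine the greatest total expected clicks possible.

37

This is a 0-1 knapsack instance.
slot 3 + slot 8 + slot 7: cost 13 + 5 + 5 = 23 ≤ 25, expected clicks 16 + 5 + 16 = 37.
slot 3 + slot 5 + slot 7: cost 13 + 7 + 5 = 25 ≤ 25, expected clicks 16 + 2 + 16 = 34.
Best is slot 3, slot 8, and slot 7 with total expected clicks 37.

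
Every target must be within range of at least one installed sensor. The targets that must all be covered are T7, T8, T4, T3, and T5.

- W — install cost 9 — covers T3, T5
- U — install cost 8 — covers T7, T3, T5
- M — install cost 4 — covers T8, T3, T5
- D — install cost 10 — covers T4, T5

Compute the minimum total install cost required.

Choose U, M, and D: together they cover T7, T8, T4, T3, T5 — every target.
Total install cost: 8 + 4 + 10 = 22.
No cover costs less than 22.

22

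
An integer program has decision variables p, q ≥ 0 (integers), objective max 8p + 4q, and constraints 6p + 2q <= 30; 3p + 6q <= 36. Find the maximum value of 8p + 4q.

Relaxing integrality, the LP optimum is 45.60 at (p,q) = (3.6, 4.2), which is not an integer point.
(p,q)=(4,3): 6·4+2·3=30≤30, 3·4+6·3=30≤36, objective 44.
(p,q)=(3,4): 6·3+2·4=26≤30, 3·3+6·4=33≤36, objective 40.
(p,q)=(4,2): 6·4+2·2=28≤30, 3·4+6·2=24≤36, objective 40.
No feasible integer point exceeds 44.

44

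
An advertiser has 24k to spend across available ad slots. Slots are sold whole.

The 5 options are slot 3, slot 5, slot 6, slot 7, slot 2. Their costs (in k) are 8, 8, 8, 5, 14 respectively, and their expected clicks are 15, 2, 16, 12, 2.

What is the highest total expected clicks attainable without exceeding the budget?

slot 3 + slot 6 + slot 7: cost 8 + 8 + 5 = 21 ≤ 24, expected clicks 15 + 16 + 12 = 43.
slot 3 + slot 6: cost 8 + 8 = 16 ≤ 24, expected clicks 15 + 16 = 31.
slot 3 + slot 5 + slot 6: cost 8 + 8 + 8 = 24 ≤ 24, expected clicks 15 + 2 + 16 = 33.
Best is slot 3, slot 6, and slot 7 with total expected clicks 43.

43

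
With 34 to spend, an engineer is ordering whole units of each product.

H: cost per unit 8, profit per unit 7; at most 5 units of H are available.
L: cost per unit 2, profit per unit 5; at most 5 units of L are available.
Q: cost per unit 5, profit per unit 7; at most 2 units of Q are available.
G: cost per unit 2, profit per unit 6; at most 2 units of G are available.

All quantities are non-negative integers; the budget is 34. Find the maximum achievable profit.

This is a bounded integer knapsack.
1×H, 4×L, 2×Q, and 2×G: cost 30 ≤ 34, profit 1·7 + 4·5 + 2·7 + 2·6 = 53.
1×H, 5×L, 2×Q, and 2×G: cost 32 ≤ 34, profit 1·7 + 5·5 + 2·7 + 2·6 = 58.
Best is 58.

58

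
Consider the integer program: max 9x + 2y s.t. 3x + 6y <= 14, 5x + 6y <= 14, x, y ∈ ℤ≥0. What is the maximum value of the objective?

(x,y)=(2,0): 3·2+6·0=6≤14, 5·2+6·0=10≤14, objective 18.
(x,y)=(1,1): 3·1+6·1=9≤14, 5·1+6·1=11≤14, objective 11.
(x,y)=(1,0): 3·1+6·0=3≤14, 5·1+6·0=5≤14, objective 9.
Maximum is 18 at (x,y)=(2,0).

18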